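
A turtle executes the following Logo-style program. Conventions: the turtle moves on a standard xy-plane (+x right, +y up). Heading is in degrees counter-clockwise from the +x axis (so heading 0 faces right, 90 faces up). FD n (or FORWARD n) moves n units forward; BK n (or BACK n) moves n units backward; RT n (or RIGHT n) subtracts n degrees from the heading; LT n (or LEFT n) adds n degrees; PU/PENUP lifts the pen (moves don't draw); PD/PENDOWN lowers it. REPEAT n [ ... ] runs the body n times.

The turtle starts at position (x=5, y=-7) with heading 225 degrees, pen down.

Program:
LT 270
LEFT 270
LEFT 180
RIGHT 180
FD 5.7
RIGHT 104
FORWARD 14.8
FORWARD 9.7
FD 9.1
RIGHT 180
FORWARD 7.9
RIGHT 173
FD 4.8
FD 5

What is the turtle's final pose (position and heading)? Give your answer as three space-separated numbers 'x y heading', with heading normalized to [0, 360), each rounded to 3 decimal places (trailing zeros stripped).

Executing turtle program step by step:
Start: pos=(5,-7), heading=225, pen down
LT 270: heading 225 -> 135
LT 270: heading 135 -> 45
LT 180: heading 45 -> 225
RT 180: heading 225 -> 45
FD 5.7: (5,-7) -> (9.031,-2.969) [heading=45, draw]
RT 104: heading 45 -> 301
FD 14.8: (9.031,-2.969) -> (16.653,-15.656) [heading=301, draw]
FD 9.7: (16.653,-15.656) -> (21.649,-23.97) [heading=301, draw]
FD 9.1: (21.649,-23.97) -> (26.336,-31.77) [heading=301, draw]
RT 180: heading 301 -> 121
FD 7.9: (26.336,-31.77) -> (22.267,-24.999) [heading=121, draw]
RT 173: heading 121 -> 308
FD 4.8: (22.267,-24.999) -> (25.222,-28.781) [heading=308, draw]
FD 5: (25.222,-28.781) -> (28.3,-32.721) [heading=308, draw]
Final: pos=(28.3,-32.721), heading=308, 7 segment(s) drawn

Answer: 28.3 -32.721 308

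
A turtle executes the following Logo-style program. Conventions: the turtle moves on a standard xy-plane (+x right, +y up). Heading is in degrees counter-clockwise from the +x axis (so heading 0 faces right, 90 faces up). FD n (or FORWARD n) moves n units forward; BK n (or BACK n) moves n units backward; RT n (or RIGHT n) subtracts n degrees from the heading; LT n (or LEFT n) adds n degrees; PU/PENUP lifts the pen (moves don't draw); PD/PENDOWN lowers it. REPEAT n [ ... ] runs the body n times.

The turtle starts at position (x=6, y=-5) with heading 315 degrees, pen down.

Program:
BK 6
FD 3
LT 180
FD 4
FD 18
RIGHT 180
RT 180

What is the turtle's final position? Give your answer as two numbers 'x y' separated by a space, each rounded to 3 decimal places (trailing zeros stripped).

Executing turtle program step by step:
Start: pos=(6,-5), heading=315, pen down
BK 6: (6,-5) -> (1.757,-0.757) [heading=315, draw]
FD 3: (1.757,-0.757) -> (3.879,-2.879) [heading=315, draw]
LT 180: heading 315 -> 135
FD 4: (3.879,-2.879) -> (1.05,-0.05) [heading=135, draw]
FD 18: (1.05,-0.05) -> (-11.678,12.678) [heading=135, draw]
RT 180: heading 135 -> 315
RT 180: heading 315 -> 135
Final: pos=(-11.678,12.678), heading=135, 4 segment(s) drawn

Answer: -11.678 12.678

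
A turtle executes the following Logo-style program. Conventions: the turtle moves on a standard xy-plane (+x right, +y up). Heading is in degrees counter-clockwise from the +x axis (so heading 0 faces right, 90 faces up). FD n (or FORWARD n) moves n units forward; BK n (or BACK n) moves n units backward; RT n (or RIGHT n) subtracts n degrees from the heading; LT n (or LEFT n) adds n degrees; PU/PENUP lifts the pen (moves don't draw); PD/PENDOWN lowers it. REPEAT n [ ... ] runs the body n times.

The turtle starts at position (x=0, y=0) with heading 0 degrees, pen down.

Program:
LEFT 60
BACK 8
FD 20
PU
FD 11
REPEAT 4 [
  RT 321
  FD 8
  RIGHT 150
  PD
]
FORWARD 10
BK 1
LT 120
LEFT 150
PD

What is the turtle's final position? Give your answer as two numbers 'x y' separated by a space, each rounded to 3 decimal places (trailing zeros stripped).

Executing turtle program step by step:
Start: pos=(0,0), heading=0, pen down
LT 60: heading 0 -> 60
BK 8: (0,0) -> (-4,-6.928) [heading=60, draw]
FD 20: (-4,-6.928) -> (6,10.392) [heading=60, draw]
PU: pen up
FD 11: (6,10.392) -> (11.5,19.919) [heading=60, move]
REPEAT 4 [
  -- iteration 1/4 --
  RT 321: heading 60 -> 99
  FD 8: (11.5,19.919) -> (10.249,27.82) [heading=99, move]
  RT 150: heading 99 -> 309
  PD: pen down
  -- iteration 2/4 --
  RT 321: heading 309 -> 348
  FD 8: (10.249,27.82) -> (18.074,26.157) [heading=348, draw]
  RT 150: heading 348 -> 198
  PD: pen down
  -- iteration 3/4 --
  RT 321: heading 198 -> 237
  FD 8: (18.074,26.157) -> (13.717,19.447) [heading=237, draw]
  RT 150: heading 237 -> 87
  PD: pen down
  -- iteration 4/4 --
  RT 321: heading 87 -> 126
  FD 8: (13.717,19.447) -> (9.014,25.92) [heading=126, draw]
  RT 150: heading 126 -> 336
  PD: pen down
]
FD 10: (9.014,25.92) -> (18.15,21.852) [heading=336, draw]
BK 1: (18.15,21.852) -> (17.236,22.259) [heading=336, draw]
LT 120: heading 336 -> 96
LT 150: heading 96 -> 246
PD: pen down
Final: pos=(17.236,22.259), heading=246, 7 segment(s) drawn

Answer: 17.236 22.259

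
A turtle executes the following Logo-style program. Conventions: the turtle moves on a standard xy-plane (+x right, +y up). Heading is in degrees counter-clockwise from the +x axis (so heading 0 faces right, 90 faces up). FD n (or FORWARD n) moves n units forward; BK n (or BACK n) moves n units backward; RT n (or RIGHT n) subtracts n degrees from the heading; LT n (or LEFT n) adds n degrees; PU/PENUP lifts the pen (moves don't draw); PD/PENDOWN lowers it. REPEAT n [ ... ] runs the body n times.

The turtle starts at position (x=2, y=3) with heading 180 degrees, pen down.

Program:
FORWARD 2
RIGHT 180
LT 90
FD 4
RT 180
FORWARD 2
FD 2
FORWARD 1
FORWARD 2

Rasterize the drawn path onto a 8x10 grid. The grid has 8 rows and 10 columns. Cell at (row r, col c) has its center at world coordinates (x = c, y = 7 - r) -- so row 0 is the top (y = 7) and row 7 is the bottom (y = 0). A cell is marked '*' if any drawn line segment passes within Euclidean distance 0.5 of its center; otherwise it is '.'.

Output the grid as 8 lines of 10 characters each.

Answer: *.........
*.........
*.........
*.........
***.......
*.........
*.........
*.........

Derivation:
Segment 0: (2,3) -> (0,3)
Segment 1: (0,3) -> (0,7)
Segment 2: (0,7) -> (0,5)
Segment 3: (0,5) -> (0,3)
Segment 4: (0,3) -> (0,2)
Segment 5: (0,2) -> (0,0)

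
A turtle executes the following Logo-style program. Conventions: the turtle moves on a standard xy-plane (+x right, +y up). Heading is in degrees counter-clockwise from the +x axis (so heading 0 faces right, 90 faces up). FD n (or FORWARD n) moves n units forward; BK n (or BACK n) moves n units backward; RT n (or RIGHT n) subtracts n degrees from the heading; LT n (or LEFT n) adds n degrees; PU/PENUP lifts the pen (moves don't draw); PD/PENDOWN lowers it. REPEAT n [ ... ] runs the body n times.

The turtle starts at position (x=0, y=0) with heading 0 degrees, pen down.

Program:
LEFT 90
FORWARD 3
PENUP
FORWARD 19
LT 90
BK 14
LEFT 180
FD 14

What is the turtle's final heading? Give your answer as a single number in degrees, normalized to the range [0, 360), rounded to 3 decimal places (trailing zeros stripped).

Answer: 0

Derivation:
Executing turtle program step by step:
Start: pos=(0,0), heading=0, pen down
LT 90: heading 0 -> 90
FD 3: (0,0) -> (0,3) [heading=90, draw]
PU: pen up
FD 19: (0,3) -> (0,22) [heading=90, move]
LT 90: heading 90 -> 180
BK 14: (0,22) -> (14,22) [heading=180, move]
LT 180: heading 180 -> 0
FD 14: (14,22) -> (28,22) [heading=0, move]
Final: pos=(28,22), heading=0, 1 segment(s) drawn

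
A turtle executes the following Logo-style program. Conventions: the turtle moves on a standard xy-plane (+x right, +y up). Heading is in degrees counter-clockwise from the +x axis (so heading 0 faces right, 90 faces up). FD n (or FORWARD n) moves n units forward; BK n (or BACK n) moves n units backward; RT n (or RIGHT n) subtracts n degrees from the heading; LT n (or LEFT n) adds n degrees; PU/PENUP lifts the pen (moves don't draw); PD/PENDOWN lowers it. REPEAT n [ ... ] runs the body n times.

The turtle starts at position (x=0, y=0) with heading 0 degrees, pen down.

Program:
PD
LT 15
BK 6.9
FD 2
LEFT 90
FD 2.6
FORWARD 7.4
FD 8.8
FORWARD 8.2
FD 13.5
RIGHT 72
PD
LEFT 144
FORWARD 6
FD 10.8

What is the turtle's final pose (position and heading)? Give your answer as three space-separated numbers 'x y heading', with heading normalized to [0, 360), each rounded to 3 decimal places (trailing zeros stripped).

Executing turtle program step by step:
Start: pos=(0,0), heading=0, pen down
PD: pen down
LT 15: heading 0 -> 15
BK 6.9: (0,0) -> (-6.665,-1.786) [heading=15, draw]
FD 2: (-6.665,-1.786) -> (-4.733,-1.268) [heading=15, draw]
LT 90: heading 15 -> 105
FD 2.6: (-4.733,-1.268) -> (-5.406,1.243) [heading=105, draw]
FD 7.4: (-5.406,1.243) -> (-7.321,8.391) [heading=105, draw]
FD 8.8: (-7.321,8.391) -> (-9.599,16.891) [heading=105, draw]
FD 8.2: (-9.599,16.891) -> (-11.721,24.812) [heading=105, draw]
FD 13.5: (-11.721,24.812) -> (-15.215,37.852) [heading=105, draw]
RT 72: heading 105 -> 33
PD: pen down
LT 144: heading 33 -> 177
FD 6: (-15.215,37.852) -> (-21.207,38.166) [heading=177, draw]
FD 10.8: (-21.207,38.166) -> (-31.992,38.731) [heading=177, draw]
Final: pos=(-31.992,38.731), heading=177, 9 segment(s) drawn

Answer: -31.992 38.731 177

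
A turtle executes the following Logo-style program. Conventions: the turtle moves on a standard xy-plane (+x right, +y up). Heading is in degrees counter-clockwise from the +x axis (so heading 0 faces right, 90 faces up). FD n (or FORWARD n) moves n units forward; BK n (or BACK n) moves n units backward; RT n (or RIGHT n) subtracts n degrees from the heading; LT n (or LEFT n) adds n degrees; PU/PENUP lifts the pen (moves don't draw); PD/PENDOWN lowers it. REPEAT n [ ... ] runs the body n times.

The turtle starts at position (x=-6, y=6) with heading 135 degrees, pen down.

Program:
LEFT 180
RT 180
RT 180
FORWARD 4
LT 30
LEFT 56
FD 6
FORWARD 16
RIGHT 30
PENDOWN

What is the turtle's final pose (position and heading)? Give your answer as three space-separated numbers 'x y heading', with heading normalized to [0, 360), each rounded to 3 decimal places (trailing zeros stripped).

Executing turtle program step by step:
Start: pos=(-6,6), heading=135, pen down
LT 180: heading 135 -> 315
RT 180: heading 315 -> 135
RT 180: heading 135 -> 315
FD 4: (-6,6) -> (-3.172,3.172) [heading=315, draw]
LT 30: heading 315 -> 345
LT 56: heading 345 -> 41
FD 6: (-3.172,3.172) -> (1.357,7.108) [heading=41, draw]
FD 16: (1.357,7.108) -> (13.432,17.605) [heading=41, draw]
RT 30: heading 41 -> 11
PD: pen down
Final: pos=(13.432,17.605), heading=11, 3 segment(s) drawn

Answer: 13.432 17.605 11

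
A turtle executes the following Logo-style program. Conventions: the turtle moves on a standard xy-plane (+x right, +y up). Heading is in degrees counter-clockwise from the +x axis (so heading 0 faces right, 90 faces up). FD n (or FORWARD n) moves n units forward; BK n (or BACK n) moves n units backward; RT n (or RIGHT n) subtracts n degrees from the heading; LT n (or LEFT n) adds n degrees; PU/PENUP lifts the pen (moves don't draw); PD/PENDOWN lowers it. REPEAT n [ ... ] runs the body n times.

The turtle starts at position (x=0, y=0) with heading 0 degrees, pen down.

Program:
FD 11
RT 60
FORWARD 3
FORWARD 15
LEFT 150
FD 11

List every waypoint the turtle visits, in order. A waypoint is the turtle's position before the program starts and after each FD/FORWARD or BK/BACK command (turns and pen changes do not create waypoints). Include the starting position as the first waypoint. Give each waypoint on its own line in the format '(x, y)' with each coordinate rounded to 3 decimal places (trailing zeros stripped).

Executing turtle program step by step:
Start: pos=(0,0), heading=0, pen down
FD 11: (0,0) -> (11,0) [heading=0, draw]
RT 60: heading 0 -> 300
FD 3: (11,0) -> (12.5,-2.598) [heading=300, draw]
FD 15: (12.5,-2.598) -> (20,-15.588) [heading=300, draw]
LT 150: heading 300 -> 90
FD 11: (20,-15.588) -> (20,-4.588) [heading=90, draw]
Final: pos=(20,-4.588), heading=90, 4 segment(s) drawn
Waypoints (5 total):
(0, 0)
(11, 0)
(12.5, -2.598)
(20, -15.588)
(20, -4.588)

Answer: (0, 0)
(11, 0)
(12.5, -2.598)
(20, -15.588)
(20, -4.588)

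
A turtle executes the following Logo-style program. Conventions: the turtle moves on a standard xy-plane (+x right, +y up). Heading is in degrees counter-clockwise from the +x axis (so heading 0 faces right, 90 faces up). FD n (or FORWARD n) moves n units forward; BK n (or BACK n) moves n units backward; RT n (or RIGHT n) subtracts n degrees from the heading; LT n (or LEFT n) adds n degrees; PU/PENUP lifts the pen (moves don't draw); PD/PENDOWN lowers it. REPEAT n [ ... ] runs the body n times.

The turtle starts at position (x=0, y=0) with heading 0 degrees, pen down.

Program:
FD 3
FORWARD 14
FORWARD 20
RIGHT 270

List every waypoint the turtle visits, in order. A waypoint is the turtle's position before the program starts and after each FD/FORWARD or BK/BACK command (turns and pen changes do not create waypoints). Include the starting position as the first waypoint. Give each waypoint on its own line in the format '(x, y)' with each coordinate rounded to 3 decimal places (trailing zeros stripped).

Answer: (0, 0)
(3, 0)
(17, 0)
(37, 0)

Derivation:
Executing turtle program step by step:
Start: pos=(0,0), heading=0, pen down
FD 3: (0,0) -> (3,0) [heading=0, draw]
FD 14: (3,0) -> (17,0) [heading=0, draw]
FD 20: (17,0) -> (37,0) [heading=0, draw]
RT 270: heading 0 -> 90
Final: pos=(37,0), heading=90, 3 segment(s) drawn
Waypoints (4 total):
(0, 0)
(3, 0)
(17, 0)
(37, 0)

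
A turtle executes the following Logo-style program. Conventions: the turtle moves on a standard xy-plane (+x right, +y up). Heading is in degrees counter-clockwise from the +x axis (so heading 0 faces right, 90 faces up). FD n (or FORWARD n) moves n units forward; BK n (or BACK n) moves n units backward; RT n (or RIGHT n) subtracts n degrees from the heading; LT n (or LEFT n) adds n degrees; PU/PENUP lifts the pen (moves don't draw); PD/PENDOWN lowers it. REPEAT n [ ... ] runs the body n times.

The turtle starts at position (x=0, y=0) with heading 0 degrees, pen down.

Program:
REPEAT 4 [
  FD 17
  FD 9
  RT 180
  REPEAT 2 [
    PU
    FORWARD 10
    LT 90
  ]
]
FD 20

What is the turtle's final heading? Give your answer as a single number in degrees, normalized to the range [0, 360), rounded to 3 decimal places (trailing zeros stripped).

Answer: 0

Derivation:
Executing turtle program step by step:
Start: pos=(0,0), heading=0, pen down
REPEAT 4 [
  -- iteration 1/4 --
  FD 17: (0,0) -> (17,0) [heading=0, draw]
  FD 9: (17,0) -> (26,0) [heading=0, draw]
  RT 180: heading 0 -> 180
  REPEAT 2 [
    -- iteration 1/2 --
    PU: pen up
    FD 10: (26,0) -> (16,0) [heading=180, move]
    LT 90: heading 180 -> 270
    -- iteration 2/2 --
    PU: pen up
    FD 10: (16,0) -> (16,-10) [heading=270, move]
    LT 90: heading 270 -> 0
  ]
  -- iteration 2/4 --
  FD 17: (16,-10) -> (33,-10) [heading=0, move]
  FD 9: (33,-10) -> (42,-10) [heading=0, move]
  RT 180: heading 0 -> 180
  REPEAT 2 [
    -- iteration 1/2 --
    PU: pen up
    FD 10: (42,-10) -> (32,-10) [heading=180, move]
    LT 90: heading 180 -> 270
    -- iteration 2/2 --
    PU: pen up
    FD 10: (32,-10) -> (32,-20) [heading=270, move]
    LT 90: heading 270 -> 0
  ]
  -- iteration 3/4 --
  FD 17: (32,-20) -> (49,-20) [heading=0, move]
  FD 9: (49,-20) -> (58,-20) [heading=0, move]
  RT 180: heading 0 -> 180
  REPEAT 2 [
    -- iteration 1/2 --
    PU: pen up
    FD 10: (58,-20) -> (48,-20) [heading=180, move]
    LT 90: heading 180 -> 270
    -- iteration 2/2 --
    PU: pen up
    FD 10: (48,-20) -> (48,-30) [heading=270, move]
    LT 90: heading 270 -> 0
  ]
  -- iteration 4/4 --
  FD 17: (48,-30) -> (65,-30) [heading=0, move]
  FD 9: (65,-30) -> (74,-30) [heading=0, move]
  RT 180: heading 0 -> 180
  REPEAT 2 [
    -- iteration 1/2 --
    PU: pen up
    FD 10: (74,-30) -> (64,-30) [heading=180, move]
    LT 90: heading 180 -> 270
    -- iteration 2/2 --
    PU: pen up
    FD 10: (64,-30) -> (64,-40) [heading=270, move]
    LT 90: heading 270 -> 0
  ]
]
FD 20: (64,-40) -> (84,-40) [heading=0, move]
Final: pos=(84,-40), heading=0, 2 segment(s) drawn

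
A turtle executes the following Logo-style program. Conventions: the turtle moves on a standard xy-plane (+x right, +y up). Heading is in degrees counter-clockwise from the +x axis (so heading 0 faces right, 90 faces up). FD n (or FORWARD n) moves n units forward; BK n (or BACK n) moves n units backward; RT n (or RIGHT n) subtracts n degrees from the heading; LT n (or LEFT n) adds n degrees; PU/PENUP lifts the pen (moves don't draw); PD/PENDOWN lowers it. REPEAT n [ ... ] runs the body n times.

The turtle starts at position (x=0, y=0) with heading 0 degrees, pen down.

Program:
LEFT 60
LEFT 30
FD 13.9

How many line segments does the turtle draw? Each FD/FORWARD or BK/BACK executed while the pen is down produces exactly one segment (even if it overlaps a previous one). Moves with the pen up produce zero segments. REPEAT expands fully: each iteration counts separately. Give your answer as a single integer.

Executing turtle program step by step:
Start: pos=(0,0), heading=0, pen down
LT 60: heading 0 -> 60
LT 30: heading 60 -> 90
FD 13.9: (0,0) -> (0,13.9) [heading=90, draw]
Final: pos=(0,13.9), heading=90, 1 segment(s) drawn
Segments drawn: 1

Answer: 1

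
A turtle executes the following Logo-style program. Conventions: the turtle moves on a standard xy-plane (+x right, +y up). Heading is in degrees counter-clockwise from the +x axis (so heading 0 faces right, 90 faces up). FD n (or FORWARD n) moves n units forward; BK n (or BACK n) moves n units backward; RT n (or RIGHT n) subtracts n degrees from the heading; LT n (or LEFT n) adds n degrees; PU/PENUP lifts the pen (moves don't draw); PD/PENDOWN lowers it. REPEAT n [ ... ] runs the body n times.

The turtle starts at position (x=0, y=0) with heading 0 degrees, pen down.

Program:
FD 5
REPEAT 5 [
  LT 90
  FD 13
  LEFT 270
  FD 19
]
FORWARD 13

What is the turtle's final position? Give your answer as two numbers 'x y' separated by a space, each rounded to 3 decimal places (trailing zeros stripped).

Answer: 113 65

Derivation:
Executing turtle program step by step:
Start: pos=(0,0), heading=0, pen down
FD 5: (0,0) -> (5,0) [heading=0, draw]
REPEAT 5 [
  -- iteration 1/5 --
  LT 90: heading 0 -> 90
  FD 13: (5,0) -> (5,13) [heading=90, draw]
  LT 270: heading 90 -> 0
  FD 19: (5,13) -> (24,13) [heading=0, draw]
  -- iteration 2/5 --
  LT 90: heading 0 -> 90
  FD 13: (24,13) -> (24,26) [heading=90, draw]
  LT 270: heading 90 -> 0
  FD 19: (24,26) -> (43,26) [heading=0, draw]
  -- iteration 3/5 --
  LT 90: heading 0 -> 90
  FD 13: (43,26) -> (43,39) [heading=90, draw]
  LT 270: heading 90 -> 0
  FD 19: (43,39) -> (62,39) [heading=0, draw]
  -- iteration 4/5 --
  LT 90: heading 0 -> 90
  FD 13: (62,39) -> (62,52) [heading=90, draw]
  LT 270: heading 90 -> 0
  FD 19: (62,52) -> (81,52) [heading=0, draw]
  -- iteration 5/5 --
  LT 90: heading 0 -> 90
  FD 13: (81,52) -> (81,65) [heading=90, draw]
  LT 270: heading 90 -> 0
  FD 19: (81,65) -> (100,65) [heading=0, draw]
]
FD 13: (100,65) -> (113,65) [heading=0, draw]
Final: pos=(113,65), heading=0, 12 segment(s) drawn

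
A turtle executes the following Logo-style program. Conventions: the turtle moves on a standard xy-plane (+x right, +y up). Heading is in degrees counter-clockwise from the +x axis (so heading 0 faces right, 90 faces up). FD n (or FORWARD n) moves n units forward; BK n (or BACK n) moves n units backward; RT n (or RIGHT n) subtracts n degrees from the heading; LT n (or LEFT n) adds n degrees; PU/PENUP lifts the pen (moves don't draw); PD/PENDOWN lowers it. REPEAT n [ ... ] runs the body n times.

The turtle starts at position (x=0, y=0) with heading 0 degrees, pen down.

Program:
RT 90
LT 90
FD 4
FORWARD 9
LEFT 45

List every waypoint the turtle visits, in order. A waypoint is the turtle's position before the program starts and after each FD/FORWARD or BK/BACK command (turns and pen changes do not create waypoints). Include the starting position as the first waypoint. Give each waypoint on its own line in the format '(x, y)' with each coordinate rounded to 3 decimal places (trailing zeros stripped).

Executing turtle program step by step:
Start: pos=(0,0), heading=0, pen down
RT 90: heading 0 -> 270
LT 90: heading 270 -> 0
FD 4: (0,0) -> (4,0) [heading=0, draw]
FD 9: (4,0) -> (13,0) [heading=0, draw]
LT 45: heading 0 -> 45
Final: pos=(13,0), heading=45, 2 segment(s) drawn
Waypoints (3 total):
(0, 0)
(4, 0)
(13, 0)

Answer: (0, 0)
(4, 0)
(13, 0)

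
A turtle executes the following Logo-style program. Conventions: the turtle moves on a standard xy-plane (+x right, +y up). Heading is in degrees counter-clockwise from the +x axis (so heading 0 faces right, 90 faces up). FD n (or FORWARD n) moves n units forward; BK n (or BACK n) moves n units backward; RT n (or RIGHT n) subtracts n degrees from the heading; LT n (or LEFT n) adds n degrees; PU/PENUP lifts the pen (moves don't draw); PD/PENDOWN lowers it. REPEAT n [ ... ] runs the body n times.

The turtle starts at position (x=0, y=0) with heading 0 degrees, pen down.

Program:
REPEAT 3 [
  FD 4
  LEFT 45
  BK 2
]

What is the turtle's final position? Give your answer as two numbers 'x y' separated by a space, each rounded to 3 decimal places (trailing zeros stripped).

Executing turtle program step by step:
Start: pos=(0,0), heading=0, pen down
REPEAT 3 [
  -- iteration 1/3 --
  FD 4: (0,0) -> (4,0) [heading=0, draw]
  LT 45: heading 0 -> 45
  BK 2: (4,0) -> (2.586,-1.414) [heading=45, draw]
  -- iteration 2/3 --
  FD 4: (2.586,-1.414) -> (5.414,1.414) [heading=45, draw]
  LT 45: heading 45 -> 90
  BK 2: (5.414,1.414) -> (5.414,-0.586) [heading=90, draw]
  -- iteration 3/3 --
  FD 4: (5.414,-0.586) -> (5.414,3.414) [heading=90, draw]
  LT 45: heading 90 -> 135
  BK 2: (5.414,3.414) -> (6.828,2) [heading=135, draw]
]
Final: pos=(6.828,2), heading=135, 6 segment(s) drawn

Answer: 6.828 2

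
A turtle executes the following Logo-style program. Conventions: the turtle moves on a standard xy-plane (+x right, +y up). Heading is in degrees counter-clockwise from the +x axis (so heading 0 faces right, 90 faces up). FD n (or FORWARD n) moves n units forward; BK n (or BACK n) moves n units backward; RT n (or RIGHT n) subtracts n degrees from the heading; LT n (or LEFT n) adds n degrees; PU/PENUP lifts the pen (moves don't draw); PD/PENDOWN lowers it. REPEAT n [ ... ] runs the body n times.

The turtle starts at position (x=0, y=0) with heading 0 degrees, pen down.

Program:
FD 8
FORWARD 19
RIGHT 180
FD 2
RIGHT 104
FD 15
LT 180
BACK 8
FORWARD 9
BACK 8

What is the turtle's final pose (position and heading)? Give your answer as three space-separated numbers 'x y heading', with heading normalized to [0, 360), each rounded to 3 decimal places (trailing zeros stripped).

Executing turtle program step by step:
Start: pos=(0,0), heading=0, pen down
FD 8: (0,0) -> (8,0) [heading=0, draw]
FD 19: (8,0) -> (27,0) [heading=0, draw]
RT 180: heading 0 -> 180
FD 2: (27,0) -> (25,0) [heading=180, draw]
RT 104: heading 180 -> 76
FD 15: (25,0) -> (28.629,14.554) [heading=76, draw]
LT 180: heading 76 -> 256
BK 8: (28.629,14.554) -> (30.564,22.317) [heading=256, draw]
FD 9: (30.564,22.317) -> (28.387,13.584) [heading=256, draw]
BK 8: (28.387,13.584) -> (30.322,21.347) [heading=256, draw]
Final: pos=(30.322,21.347), heading=256, 7 segment(s) drawn

Answer: 30.322 21.347 256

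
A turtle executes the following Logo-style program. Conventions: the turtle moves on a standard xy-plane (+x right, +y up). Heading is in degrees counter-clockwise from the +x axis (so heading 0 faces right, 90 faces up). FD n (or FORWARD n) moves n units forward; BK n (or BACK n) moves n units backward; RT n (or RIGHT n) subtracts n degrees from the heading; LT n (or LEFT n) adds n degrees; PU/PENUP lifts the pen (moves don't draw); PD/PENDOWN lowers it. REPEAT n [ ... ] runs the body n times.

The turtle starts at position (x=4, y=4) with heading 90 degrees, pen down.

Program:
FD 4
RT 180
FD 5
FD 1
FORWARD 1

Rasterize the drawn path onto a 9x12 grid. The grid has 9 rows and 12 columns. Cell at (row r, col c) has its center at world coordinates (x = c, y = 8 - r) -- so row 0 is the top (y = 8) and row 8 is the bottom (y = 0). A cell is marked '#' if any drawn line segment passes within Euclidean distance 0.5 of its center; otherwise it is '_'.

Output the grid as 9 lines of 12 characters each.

Segment 0: (4,4) -> (4,8)
Segment 1: (4,8) -> (4,3)
Segment 2: (4,3) -> (4,2)
Segment 3: (4,2) -> (4,1)

Answer: ____#_______
____#_______
____#_______
____#_______
____#_______
____#_______
____#_______
____#_______
____________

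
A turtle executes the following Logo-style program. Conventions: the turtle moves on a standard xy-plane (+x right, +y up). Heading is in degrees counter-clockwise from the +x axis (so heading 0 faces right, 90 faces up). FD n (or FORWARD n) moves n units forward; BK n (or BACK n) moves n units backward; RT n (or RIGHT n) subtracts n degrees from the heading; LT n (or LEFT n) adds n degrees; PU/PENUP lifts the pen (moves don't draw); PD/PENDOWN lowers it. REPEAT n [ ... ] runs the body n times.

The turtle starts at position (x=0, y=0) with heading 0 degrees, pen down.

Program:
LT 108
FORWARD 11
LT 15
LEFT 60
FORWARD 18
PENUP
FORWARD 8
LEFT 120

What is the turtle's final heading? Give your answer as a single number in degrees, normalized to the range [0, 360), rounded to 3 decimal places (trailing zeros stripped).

Answer: 303

Derivation:
Executing turtle program step by step:
Start: pos=(0,0), heading=0, pen down
LT 108: heading 0 -> 108
FD 11: (0,0) -> (-3.399,10.462) [heading=108, draw]
LT 15: heading 108 -> 123
LT 60: heading 123 -> 183
FD 18: (-3.399,10.462) -> (-21.375,9.52) [heading=183, draw]
PU: pen up
FD 8: (-21.375,9.52) -> (-29.364,9.101) [heading=183, move]
LT 120: heading 183 -> 303
Final: pos=(-29.364,9.101), heading=303, 2 segment(s) drawn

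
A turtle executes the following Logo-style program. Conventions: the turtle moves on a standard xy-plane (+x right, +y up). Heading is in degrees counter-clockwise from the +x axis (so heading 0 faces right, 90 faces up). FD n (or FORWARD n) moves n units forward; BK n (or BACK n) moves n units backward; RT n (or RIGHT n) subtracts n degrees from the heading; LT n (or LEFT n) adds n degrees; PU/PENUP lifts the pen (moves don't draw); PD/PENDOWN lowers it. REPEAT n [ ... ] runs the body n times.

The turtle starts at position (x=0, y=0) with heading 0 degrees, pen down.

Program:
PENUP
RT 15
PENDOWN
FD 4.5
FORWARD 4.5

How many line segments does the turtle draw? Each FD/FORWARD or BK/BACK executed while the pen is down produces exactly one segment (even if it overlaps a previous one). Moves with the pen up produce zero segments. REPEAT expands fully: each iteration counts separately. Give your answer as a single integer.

Executing turtle program step by step:
Start: pos=(0,0), heading=0, pen down
PU: pen up
RT 15: heading 0 -> 345
PD: pen down
FD 4.5: (0,0) -> (4.347,-1.165) [heading=345, draw]
FD 4.5: (4.347,-1.165) -> (8.693,-2.329) [heading=345, draw]
Final: pos=(8.693,-2.329), heading=345, 2 segment(s) drawn
Segments drawn: 2

Answer: 2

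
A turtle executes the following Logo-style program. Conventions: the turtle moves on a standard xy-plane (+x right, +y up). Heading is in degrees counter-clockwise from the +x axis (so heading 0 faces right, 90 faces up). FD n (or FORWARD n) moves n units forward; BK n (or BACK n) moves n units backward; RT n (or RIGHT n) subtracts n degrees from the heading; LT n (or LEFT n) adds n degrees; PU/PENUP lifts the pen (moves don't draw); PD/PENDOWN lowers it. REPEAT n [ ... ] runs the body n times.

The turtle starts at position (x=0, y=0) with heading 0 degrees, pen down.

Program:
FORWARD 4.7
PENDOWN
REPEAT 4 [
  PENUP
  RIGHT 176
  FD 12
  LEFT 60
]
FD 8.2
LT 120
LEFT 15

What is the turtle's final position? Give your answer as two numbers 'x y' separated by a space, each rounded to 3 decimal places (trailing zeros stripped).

Answer: -8.265 -9.893

Derivation:
Executing turtle program step by step:
Start: pos=(0,0), heading=0, pen down
FD 4.7: (0,0) -> (4.7,0) [heading=0, draw]
PD: pen down
REPEAT 4 [
  -- iteration 1/4 --
  PU: pen up
  RT 176: heading 0 -> 184
  FD 12: (4.7,0) -> (-7.271,-0.837) [heading=184, move]
  LT 60: heading 184 -> 244
  -- iteration 2/4 --
  PU: pen up
  RT 176: heading 244 -> 68
  FD 12: (-7.271,-0.837) -> (-2.775,10.289) [heading=68, move]
  LT 60: heading 68 -> 128
  -- iteration 3/4 --
  PU: pen up
  RT 176: heading 128 -> 312
  FD 12: (-2.775,10.289) -> (5.254,1.371) [heading=312, move]
  LT 60: heading 312 -> 12
  -- iteration 4/4 --
  PU: pen up
  RT 176: heading 12 -> 196
  FD 12: (5.254,1.371) -> (-6.281,-1.936) [heading=196, move]
  LT 60: heading 196 -> 256
]
FD 8.2: (-6.281,-1.936) -> (-8.265,-9.893) [heading=256, move]
LT 120: heading 256 -> 16
LT 15: heading 16 -> 31
Final: pos=(-8.265,-9.893), heading=31, 1 segment(s) drawn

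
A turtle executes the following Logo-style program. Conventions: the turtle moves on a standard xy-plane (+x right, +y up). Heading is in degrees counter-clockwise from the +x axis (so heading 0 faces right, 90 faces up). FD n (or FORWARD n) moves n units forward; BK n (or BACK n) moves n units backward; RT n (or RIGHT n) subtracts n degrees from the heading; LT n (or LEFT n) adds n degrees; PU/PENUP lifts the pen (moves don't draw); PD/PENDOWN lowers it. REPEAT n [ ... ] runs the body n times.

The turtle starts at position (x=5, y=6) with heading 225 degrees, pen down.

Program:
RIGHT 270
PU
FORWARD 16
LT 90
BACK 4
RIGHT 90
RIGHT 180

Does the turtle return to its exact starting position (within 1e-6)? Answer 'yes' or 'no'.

Executing turtle program step by step:
Start: pos=(5,6), heading=225, pen down
RT 270: heading 225 -> 315
PU: pen up
FD 16: (5,6) -> (16.314,-5.314) [heading=315, move]
LT 90: heading 315 -> 45
BK 4: (16.314,-5.314) -> (13.485,-8.142) [heading=45, move]
RT 90: heading 45 -> 315
RT 180: heading 315 -> 135
Final: pos=(13.485,-8.142), heading=135, 0 segment(s) drawn

Start position: (5, 6)
Final position: (13.485, -8.142)
Distance = 16.492; >= 1e-6 -> NOT closed

Answer: no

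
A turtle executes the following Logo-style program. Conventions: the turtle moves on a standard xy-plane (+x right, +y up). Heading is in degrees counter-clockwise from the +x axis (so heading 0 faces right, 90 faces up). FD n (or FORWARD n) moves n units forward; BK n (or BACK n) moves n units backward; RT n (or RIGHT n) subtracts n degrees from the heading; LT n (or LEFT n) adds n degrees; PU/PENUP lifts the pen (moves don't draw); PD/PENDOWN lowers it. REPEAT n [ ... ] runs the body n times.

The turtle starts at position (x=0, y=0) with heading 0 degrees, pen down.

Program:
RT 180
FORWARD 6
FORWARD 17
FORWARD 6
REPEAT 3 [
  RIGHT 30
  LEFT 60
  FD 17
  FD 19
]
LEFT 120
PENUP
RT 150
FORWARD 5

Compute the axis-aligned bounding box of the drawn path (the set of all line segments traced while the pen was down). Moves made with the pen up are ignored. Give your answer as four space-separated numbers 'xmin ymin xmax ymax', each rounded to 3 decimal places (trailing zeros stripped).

Answer: -78.177 -85.177 0 0

Derivation:
Executing turtle program step by step:
Start: pos=(0,0), heading=0, pen down
RT 180: heading 0 -> 180
FD 6: (0,0) -> (-6,0) [heading=180, draw]
FD 17: (-6,0) -> (-23,0) [heading=180, draw]
FD 6: (-23,0) -> (-29,0) [heading=180, draw]
REPEAT 3 [
  -- iteration 1/3 --
  RT 30: heading 180 -> 150
  LT 60: heading 150 -> 210
  FD 17: (-29,0) -> (-43.722,-8.5) [heading=210, draw]
  FD 19: (-43.722,-8.5) -> (-60.177,-18) [heading=210, draw]
  -- iteration 2/3 --
  RT 30: heading 210 -> 180
  LT 60: heading 180 -> 240
  FD 17: (-60.177,-18) -> (-68.677,-32.722) [heading=240, draw]
  FD 19: (-68.677,-32.722) -> (-78.177,-49.177) [heading=240, draw]
  -- iteration 3/3 --
  RT 30: heading 240 -> 210
  LT 60: heading 210 -> 270
  FD 17: (-78.177,-49.177) -> (-78.177,-66.177) [heading=270, draw]
  FD 19: (-78.177,-66.177) -> (-78.177,-85.177) [heading=270, draw]
]
LT 120: heading 270 -> 30
PU: pen up
RT 150: heading 30 -> 240
FD 5: (-78.177,-85.177) -> (-80.677,-89.507) [heading=240, move]
Final: pos=(-80.677,-89.507), heading=240, 9 segment(s) drawn

Segment endpoints: x in {-78.177, -68.677, -60.177, -43.722, -29, -23, -6, 0}, y in {-85.177, -66.177, -49.177, -32.722, -18, -8.5, 0, 0, 0, 0}
xmin=-78.177, ymin=-85.177, xmax=0, ymax=0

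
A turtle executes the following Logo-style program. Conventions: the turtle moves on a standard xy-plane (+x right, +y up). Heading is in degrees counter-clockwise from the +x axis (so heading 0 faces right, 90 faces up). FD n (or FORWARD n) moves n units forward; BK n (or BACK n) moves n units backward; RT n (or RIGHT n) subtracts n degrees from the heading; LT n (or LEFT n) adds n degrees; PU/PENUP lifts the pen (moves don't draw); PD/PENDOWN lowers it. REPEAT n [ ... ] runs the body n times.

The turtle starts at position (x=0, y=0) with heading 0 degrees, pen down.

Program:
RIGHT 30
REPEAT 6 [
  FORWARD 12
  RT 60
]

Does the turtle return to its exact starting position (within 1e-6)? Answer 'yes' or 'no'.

Answer: yes

Derivation:
Executing turtle program step by step:
Start: pos=(0,0), heading=0, pen down
RT 30: heading 0 -> 330
REPEAT 6 [
  -- iteration 1/6 --
  FD 12: (0,0) -> (10.392,-6) [heading=330, draw]
  RT 60: heading 330 -> 270
  -- iteration 2/6 --
  FD 12: (10.392,-6) -> (10.392,-18) [heading=270, draw]
  RT 60: heading 270 -> 210
  -- iteration 3/6 --
  FD 12: (10.392,-18) -> (0,-24) [heading=210, draw]
  RT 60: heading 210 -> 150
  -- iteration 4/6 --
  FD 12: (0,-24) -> (-10.392,-18) [heading=150, draw]
  RT 60: heading 150 -> 90
  -- iteration 5/6 --
  FD 12: (-10.392,-18) -> (-10.392,-6) [heading=90, draw]
  RT 60: heading 90 -> 30
  -- iteration 6/6 --
  FD 12: (-10.392,-6) -> (0,0) [heading=30, draw]
  RT 60: heading 30 -> 330
]
Final: pos=(0,0), heading=330, 6 segment(s) drawn

Start position: (0, 0)
Final position: (0, 0)
Distance = 0; < 1e-6 -> CLOSED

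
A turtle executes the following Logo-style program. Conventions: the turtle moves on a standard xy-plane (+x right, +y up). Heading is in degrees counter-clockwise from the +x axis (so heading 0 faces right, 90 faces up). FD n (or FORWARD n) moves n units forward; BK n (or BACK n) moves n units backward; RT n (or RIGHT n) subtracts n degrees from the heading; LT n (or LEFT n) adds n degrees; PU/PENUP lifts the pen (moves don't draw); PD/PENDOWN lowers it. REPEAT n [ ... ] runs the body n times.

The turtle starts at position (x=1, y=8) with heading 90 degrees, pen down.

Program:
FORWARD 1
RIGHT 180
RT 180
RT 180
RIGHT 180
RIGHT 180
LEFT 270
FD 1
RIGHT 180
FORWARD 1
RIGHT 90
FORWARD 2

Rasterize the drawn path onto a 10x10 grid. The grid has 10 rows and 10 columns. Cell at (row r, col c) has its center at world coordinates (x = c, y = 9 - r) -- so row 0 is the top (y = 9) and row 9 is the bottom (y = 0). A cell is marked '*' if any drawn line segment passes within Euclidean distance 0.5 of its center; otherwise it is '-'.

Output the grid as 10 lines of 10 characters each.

Answer: **--------
-*--------
-*--------
----------
----------
----------
----------
----------
----------
----------

Derivation:
Segment 0: (1,8) -> (1,9)
Segment 1: (1,9) -> (0,9)
Segment 2: (0,9) -> (1,9)
Segment 3: (1,9) -> (1,7)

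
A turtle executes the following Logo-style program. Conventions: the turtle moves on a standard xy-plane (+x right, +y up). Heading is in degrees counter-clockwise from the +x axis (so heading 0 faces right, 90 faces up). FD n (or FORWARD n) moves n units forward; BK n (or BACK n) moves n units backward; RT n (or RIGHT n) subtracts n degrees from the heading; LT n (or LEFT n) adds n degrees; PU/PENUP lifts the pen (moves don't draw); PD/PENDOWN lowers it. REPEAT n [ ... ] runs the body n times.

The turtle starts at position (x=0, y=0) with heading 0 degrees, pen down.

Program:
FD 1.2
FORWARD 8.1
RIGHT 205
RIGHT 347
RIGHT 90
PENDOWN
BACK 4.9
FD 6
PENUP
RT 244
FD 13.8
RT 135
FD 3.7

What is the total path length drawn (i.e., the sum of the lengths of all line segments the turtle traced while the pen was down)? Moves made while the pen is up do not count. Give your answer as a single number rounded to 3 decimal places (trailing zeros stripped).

Answer: 20.2

Derivation:
Executing turtle program step by step:
Start: pos=(0,0), heading=0, pen down
FD 1.2: (0,0) -> (1.2,0) [heading=0, draw]
FD 8.1: (1.2,0) -> (9.3,0) [heading=0, draw]
RT 205: heading 0 -> 155
RT 347: heading 155 -> 168
RT 90: heading 168 -> 78
PD: pen down
BK 4.9: (9.3,0) -> (8.281,-4.793) [heading=78, draw]
FD 6: (8.281,-4.793) -> (9.529,1.076) [heading=78, draw]
PU: pen up
RT 244: heading 78 -> 194
FD 13.8: (9.529,1.076) -> (-3.861,-2.263) [heading=194, move]
RT 135: heading 194 -> 59
FD 3.7: (-3.861,-2.263) -> (-1.956,0.909) [heading=59, move]
Final: pos=(-1.956,0.909), heading=59, 4 segment(s) drawn

Segment lengths:
  seg 1: (0,0) -> (1.2,0), length = 1.2
  seg 2: (1.2,0) -> (9.3,0), length = 8.1
  seg 3: (9.3,0) -> (8.281,-4.793), length = 4.9
  seg 4: (8.281,-4.793) -> (9.529,1.076), length = 6
Total = 20.2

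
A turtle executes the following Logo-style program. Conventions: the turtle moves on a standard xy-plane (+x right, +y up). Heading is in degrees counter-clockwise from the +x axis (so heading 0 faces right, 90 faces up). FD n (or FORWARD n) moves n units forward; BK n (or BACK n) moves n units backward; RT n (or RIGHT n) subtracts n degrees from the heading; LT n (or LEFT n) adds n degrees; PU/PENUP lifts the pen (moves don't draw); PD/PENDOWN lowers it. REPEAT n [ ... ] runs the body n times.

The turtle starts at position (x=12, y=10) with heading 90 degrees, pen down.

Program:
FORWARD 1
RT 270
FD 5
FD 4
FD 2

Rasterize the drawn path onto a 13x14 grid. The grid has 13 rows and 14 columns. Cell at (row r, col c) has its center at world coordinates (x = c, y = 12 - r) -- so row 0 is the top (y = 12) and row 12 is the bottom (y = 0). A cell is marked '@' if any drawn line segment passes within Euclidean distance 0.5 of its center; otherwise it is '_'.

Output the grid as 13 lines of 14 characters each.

Answer: ______________
_@@@@@@@@@@@@_
____________@_
______________
______________
______________
______________
______________
______________
______________
______________
______________
______________

Derivation:
Segment 0: (12,10) -> (12,11)
Segment 1: (12,11) -> (7,11)
Segment 2: (7,11) -> (3,11)
Segment 3: (3,11) -> (1,11)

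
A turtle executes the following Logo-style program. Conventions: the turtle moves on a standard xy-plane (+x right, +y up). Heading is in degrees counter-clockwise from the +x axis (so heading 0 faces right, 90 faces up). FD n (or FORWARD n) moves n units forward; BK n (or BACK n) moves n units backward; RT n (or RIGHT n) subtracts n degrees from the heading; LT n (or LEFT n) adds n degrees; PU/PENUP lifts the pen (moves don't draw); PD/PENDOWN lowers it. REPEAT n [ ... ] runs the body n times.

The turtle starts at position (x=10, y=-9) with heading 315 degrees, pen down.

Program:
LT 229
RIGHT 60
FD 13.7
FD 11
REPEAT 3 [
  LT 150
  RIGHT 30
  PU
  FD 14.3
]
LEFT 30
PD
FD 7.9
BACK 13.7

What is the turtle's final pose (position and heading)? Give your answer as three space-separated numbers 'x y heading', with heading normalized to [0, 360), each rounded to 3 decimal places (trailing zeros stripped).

Executing turtle program step by step:
Start: pos=(10,-9), heading=315, pen down
LT 229: heading 315 -> 184
RT 60: heading 184 -> 124
FD 13.7: (10,-9) -> (2.339,2.358) [heading=124, draw]
FD 11: (2.339,2.358) -> (-3.812,11.477) [heading=124, draw]
REPEAT 3 [
  -- iteration 1/3 --
  LT 150: heading 124 -> 274
  RT 30: heading 274 -> 244
  PU: pen up
  FD 14.3: (-3.812,11.477) -> (-10.081,-1.376) [heading=244, move]
  -- iteration 2/3 --
  LT 150: heading 244 -> 34
  RT 30: heading 34 -> 4
  PU: pen up
  FD 14.3: (-10.081,-1.376) -> (4.184,-0.378) [heading=4, move]
  -- iteration 3/3 --
  LT 150: heading 4 -> 154
  RT 30: heading 154 -> 124
  PU: pen up
  FD 14.3: (4.184,-0.378) -> (-3.812,11.477) [heading=124, move]
]
LT 30: heading 124 -> 154
PD: pen down
FD 7.9: (-3.812,11.477) -> (-10.913,14.94) [heading=154, draw]
BK 13.7: (-10.913,14.94) -> (1.401,8.935) [heading=154, draw]
Final: pos=(1.401,8.935), heading=154, 4 segment(s) drawn

Answer: 1.401 8.935 154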